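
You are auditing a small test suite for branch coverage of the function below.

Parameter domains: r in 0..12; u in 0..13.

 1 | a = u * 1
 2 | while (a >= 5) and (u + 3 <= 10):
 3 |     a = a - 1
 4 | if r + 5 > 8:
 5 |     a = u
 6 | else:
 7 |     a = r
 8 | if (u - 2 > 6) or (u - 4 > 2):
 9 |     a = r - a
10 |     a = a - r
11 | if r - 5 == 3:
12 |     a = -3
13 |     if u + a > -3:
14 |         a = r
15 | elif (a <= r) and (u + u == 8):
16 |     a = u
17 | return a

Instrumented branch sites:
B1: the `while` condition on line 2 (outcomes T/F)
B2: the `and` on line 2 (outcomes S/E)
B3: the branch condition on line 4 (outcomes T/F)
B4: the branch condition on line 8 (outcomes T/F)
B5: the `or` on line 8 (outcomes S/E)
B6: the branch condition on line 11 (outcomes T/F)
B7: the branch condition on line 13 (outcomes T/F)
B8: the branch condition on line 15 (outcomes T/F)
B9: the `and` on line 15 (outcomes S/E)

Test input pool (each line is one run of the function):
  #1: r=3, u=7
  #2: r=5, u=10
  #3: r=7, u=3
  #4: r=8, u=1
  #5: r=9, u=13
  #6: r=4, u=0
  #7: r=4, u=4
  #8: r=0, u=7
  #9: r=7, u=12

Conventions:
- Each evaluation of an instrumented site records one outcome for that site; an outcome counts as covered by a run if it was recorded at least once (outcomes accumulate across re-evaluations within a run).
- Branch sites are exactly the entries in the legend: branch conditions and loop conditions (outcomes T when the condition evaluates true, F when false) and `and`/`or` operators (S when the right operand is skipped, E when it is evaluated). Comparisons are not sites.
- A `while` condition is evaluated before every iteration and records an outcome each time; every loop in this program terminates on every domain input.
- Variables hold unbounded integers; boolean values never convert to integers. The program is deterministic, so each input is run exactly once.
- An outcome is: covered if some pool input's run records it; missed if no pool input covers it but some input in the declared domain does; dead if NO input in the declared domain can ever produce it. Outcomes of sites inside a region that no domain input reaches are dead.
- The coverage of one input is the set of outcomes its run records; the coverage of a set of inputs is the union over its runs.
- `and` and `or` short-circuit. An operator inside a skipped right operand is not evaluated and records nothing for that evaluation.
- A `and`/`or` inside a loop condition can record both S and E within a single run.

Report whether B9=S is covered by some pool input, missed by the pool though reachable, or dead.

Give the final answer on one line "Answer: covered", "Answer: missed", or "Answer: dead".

no pool input records B9=S
but domain input (r=4, u=5) does record it -> reachable, so missed

Answer: missed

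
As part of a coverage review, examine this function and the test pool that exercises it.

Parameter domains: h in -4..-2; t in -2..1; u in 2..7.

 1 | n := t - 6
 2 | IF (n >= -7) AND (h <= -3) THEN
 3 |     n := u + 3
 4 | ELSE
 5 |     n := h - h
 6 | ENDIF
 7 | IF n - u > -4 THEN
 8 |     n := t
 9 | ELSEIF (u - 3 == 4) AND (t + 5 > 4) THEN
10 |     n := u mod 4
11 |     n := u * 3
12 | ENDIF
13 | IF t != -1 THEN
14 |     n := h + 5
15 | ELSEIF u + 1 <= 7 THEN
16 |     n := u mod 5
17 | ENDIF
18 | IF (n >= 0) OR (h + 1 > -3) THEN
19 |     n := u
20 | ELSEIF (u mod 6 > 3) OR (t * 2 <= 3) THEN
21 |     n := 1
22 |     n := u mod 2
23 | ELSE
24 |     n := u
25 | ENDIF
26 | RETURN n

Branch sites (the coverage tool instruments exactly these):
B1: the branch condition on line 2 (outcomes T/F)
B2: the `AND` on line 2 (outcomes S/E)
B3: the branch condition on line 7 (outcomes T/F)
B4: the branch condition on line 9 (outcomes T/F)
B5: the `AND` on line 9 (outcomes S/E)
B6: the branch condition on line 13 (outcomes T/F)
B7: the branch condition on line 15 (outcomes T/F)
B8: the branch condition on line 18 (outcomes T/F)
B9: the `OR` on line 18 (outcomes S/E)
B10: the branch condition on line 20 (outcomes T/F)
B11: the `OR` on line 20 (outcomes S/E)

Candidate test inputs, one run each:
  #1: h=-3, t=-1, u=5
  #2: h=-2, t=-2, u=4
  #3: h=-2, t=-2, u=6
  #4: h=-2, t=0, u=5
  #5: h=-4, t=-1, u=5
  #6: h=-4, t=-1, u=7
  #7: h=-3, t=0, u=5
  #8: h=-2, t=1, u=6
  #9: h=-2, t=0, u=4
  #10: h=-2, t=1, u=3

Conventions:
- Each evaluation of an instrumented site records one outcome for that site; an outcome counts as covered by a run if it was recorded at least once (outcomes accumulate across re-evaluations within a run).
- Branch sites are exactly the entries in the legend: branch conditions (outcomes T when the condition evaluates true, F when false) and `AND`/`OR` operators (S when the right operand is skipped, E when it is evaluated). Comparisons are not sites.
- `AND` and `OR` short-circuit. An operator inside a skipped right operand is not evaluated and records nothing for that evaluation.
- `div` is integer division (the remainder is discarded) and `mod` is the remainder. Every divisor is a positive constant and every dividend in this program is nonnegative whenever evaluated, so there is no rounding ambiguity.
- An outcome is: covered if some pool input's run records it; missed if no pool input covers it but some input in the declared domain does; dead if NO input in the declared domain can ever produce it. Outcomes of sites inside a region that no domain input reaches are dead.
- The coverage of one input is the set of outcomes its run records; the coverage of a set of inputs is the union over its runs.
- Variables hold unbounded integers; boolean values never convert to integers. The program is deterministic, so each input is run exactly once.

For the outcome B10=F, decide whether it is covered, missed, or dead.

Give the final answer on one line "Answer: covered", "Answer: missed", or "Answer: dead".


no pool input records B10=F
checking all 72 inputs in the declared domain: B10=F is never recorded -> dead
Answer: dead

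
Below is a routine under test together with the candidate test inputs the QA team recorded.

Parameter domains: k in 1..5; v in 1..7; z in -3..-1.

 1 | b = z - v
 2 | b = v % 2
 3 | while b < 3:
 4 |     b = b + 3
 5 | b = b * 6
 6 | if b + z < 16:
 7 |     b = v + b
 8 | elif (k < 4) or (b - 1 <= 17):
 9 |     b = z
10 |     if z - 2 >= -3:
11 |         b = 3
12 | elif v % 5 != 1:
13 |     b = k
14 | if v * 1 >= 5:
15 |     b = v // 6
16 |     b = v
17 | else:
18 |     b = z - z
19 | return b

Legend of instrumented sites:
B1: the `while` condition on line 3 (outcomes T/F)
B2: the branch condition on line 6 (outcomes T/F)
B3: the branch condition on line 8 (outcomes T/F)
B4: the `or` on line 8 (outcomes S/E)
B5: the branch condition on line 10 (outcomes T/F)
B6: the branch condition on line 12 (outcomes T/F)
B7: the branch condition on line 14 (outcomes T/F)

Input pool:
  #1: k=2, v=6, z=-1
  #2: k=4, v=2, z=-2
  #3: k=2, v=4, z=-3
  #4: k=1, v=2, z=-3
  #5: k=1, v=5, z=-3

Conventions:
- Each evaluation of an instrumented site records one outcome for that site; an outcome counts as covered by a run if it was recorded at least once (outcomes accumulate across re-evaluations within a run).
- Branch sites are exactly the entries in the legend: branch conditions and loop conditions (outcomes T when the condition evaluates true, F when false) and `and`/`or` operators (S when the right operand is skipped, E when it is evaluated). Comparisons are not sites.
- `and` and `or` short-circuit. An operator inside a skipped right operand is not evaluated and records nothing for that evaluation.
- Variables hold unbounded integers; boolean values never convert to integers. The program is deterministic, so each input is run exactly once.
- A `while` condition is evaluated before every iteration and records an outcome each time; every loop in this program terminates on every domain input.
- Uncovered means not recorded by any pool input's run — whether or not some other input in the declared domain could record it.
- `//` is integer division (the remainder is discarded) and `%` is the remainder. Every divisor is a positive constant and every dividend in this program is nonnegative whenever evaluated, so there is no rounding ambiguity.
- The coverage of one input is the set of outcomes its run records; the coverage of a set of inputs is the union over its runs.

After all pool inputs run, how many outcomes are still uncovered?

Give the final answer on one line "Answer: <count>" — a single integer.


test 1 (k=2, v=6, z=-1) fires B1->T, B1->F, B2->F, B4->S, B3->T, B5->T, B7->T; hits B1=T, B1=F, B2=F, B3=T, B4=S, B5=T, B7=T
test 2 (k=4, v=2, z=-2) fires B1->T, B1->F, B2->F, B4->E, B3->T, B5->F, B7->F; hits B1=T, B1=F, B2=F, B3=T, B4=E, B5=F, B7=F
test 3 (k=2, v=4, z=-3) fires B1->T, B1->F, B2->T, B7->F; hits B1=T, B1=F, B2=T, B7=F
test 4 (k=1, v=2, z=-3) fires B1->T, B1->F, B2->T, B7->F; hits B1=T, B1=F, B2=T, B7=F
test 5 (k=1, v=5, z=-3) fires B1->T, B1->F, B2->F, B4->S, B3->T, B5->F, B7->T; hits B1=T, B1=F, B2=F, B3=T, B4=S, B5=F, B7=T
union over the pool: B1=T, B1=F, B2=T, B2=F, B3=T, B4=S, B4=E, B5=T, B5=F, B7=T, B7=F
uncovered (3 of 14): B3=F, B6=T, B6=F
Answer: 3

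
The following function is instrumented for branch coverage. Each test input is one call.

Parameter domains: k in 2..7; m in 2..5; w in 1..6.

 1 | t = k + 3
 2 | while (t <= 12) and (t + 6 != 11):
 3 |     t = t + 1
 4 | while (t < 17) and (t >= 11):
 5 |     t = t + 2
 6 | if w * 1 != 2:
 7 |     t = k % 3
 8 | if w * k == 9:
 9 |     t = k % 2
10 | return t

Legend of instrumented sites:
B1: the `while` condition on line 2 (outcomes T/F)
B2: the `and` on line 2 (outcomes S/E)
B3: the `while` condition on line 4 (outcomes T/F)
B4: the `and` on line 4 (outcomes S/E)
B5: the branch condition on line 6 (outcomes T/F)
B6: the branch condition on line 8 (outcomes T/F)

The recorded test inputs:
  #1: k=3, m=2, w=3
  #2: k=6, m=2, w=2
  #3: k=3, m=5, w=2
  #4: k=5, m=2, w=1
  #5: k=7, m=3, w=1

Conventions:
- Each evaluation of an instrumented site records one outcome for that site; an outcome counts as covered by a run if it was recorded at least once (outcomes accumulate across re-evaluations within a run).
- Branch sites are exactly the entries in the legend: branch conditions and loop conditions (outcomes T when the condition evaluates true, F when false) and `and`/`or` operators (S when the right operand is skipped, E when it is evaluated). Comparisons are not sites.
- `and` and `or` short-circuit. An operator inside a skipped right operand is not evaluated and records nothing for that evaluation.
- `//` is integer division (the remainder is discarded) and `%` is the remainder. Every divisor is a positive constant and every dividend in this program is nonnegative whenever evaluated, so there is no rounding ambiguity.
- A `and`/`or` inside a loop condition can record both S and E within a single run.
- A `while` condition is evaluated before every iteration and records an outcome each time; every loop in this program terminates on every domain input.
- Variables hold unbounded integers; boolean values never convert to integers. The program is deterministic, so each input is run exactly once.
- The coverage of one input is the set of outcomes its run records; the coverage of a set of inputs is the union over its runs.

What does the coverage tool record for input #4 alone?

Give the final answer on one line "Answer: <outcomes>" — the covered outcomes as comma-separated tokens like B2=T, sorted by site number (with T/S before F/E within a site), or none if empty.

Tracing the run of input #4 (k=5, m=2, w=1):
  B2->E, B1->T, B2->E, B1->T, B2->E, B1->T, B2->E, B1->T, B2->E, B1->T
  B2->S, B1->F, B4->E, B3->T, B4->E, B3->T, B4->S, B3->F, B5->T, B6->F
as a set, this run covers: B1=T, B1=F, B2=S, B2=E, B3=T, B3=F, B4=S, B4=E, B5=T, B6=F

Answer: B1=T, B1=F, B2=S, B2=E, B3=T, B3=F, B4=S, B4=E, B5=T, B6=F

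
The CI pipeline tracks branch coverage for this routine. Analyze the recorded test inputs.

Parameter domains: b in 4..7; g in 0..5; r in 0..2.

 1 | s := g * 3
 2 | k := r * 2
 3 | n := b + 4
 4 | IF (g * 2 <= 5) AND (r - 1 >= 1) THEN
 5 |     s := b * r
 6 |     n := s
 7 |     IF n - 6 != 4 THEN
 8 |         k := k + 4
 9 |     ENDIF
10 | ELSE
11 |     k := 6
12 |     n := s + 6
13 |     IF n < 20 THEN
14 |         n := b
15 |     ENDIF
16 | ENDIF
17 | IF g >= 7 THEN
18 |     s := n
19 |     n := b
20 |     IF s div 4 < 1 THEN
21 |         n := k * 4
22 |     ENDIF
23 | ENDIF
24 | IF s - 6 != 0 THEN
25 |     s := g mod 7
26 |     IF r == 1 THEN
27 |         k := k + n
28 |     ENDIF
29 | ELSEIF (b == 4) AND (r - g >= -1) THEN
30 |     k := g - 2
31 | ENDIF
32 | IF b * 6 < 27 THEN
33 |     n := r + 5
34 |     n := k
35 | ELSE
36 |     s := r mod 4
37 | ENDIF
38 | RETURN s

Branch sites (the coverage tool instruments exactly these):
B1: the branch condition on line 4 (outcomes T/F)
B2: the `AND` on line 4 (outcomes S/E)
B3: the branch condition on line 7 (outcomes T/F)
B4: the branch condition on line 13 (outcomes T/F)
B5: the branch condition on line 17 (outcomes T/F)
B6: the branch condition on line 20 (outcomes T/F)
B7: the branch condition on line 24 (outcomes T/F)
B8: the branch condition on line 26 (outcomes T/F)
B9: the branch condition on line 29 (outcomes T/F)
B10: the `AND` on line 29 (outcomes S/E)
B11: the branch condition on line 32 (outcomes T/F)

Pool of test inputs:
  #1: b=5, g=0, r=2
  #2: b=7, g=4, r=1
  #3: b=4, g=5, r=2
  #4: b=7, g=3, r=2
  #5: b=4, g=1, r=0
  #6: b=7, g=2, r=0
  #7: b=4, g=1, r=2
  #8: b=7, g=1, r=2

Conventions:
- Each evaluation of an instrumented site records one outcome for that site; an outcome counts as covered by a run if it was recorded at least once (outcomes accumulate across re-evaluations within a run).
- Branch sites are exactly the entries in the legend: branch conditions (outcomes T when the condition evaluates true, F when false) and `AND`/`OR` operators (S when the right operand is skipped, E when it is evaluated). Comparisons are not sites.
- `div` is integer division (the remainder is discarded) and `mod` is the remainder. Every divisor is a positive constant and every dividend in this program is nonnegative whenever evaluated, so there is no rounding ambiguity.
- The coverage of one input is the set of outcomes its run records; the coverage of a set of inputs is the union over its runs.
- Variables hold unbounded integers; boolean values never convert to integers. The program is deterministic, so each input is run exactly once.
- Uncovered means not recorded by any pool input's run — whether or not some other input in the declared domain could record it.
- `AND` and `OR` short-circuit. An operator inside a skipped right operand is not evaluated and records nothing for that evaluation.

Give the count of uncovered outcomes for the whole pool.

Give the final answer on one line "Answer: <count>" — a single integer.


#1 (b=5, g=0, r=2) -> covered: B1=T, B2=E, B3=F, B5=F, B7=T, B8=F, B11=F
#2 (b=7, g=4, r=1) -> covered: B1=F, B2=S, B4=T, B5=F, B7=T, B8=T, B11=F
#3 (b=4, g=5, r=2) -> covered: B1=F, B2=S, B4=F, B5=F, B7=T, B8=F, B11=T
#4 (b=7, g=3, r=2) -> covered: B1=F, B2=S, B4=T, B5=F, B7=T, B8=F, B11=F
#5 (b=4, g=1, r=0) -> covered: B1=F, B2=E, B4=T, B5=F, B7=T, B8=F, B11=T
#6 (b=7, g=2, r=0) -> covered: B1=F, B2=E, B4=T, B5=F, B7=F, B9=F, B10=S, B11=F
#7 (b=4, g=1, r=2) -> covered: B1=T, B2=E, B3=T, B5=F, B7=T, B8=F, B11=T
#8 (b=7, g=1, r=2) -> covered: B1=T, B2=E, B3=T, B5=F, B7=T, B8=F, B11=F
union over the pool: B1=T, B1=F, B2=S, B2=E, B3=T, B3=F, B4=T, B4=F, B5=F, B7=T, B7=F, B8=T, B8=F, B9=F, B10=S, B11=T, B11=F
uncovered (5 of 22): B5=T, B6=T, B6=F, B9=T, B10=E
Answer: 5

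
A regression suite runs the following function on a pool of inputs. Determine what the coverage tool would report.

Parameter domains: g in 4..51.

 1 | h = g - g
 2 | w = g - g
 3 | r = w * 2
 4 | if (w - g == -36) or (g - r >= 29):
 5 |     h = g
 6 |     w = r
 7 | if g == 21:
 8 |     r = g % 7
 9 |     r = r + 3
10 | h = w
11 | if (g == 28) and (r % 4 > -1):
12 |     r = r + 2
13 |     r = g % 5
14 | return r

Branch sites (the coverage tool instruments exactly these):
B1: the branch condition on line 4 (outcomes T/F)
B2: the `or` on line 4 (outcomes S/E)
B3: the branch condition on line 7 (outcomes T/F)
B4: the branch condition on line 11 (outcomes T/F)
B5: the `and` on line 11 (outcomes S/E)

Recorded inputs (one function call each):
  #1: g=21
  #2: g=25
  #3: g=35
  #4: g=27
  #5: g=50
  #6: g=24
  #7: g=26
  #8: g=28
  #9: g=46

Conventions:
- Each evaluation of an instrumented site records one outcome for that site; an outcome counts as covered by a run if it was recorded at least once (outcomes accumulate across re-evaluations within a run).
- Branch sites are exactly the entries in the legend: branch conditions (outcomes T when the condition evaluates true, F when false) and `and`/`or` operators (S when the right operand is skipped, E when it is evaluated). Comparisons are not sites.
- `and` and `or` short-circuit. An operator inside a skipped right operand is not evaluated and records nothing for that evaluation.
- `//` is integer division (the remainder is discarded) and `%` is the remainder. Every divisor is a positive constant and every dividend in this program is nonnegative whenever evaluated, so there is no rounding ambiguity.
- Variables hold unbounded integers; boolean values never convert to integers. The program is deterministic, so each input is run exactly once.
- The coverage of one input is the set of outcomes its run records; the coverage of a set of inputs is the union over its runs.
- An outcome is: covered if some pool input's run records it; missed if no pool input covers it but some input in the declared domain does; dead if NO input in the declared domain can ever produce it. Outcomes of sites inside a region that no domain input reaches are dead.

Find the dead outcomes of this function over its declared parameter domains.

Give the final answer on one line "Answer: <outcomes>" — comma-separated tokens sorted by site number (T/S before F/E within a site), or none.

exhaustive pass over the 48-input domain:
  reachable outcomes have witnesses, e.g. B1=T (e.g. g=29), B1=F (e.g. g=4), B2=S (e.g. g=36), B2=E (e.g. g=4)

Answer: none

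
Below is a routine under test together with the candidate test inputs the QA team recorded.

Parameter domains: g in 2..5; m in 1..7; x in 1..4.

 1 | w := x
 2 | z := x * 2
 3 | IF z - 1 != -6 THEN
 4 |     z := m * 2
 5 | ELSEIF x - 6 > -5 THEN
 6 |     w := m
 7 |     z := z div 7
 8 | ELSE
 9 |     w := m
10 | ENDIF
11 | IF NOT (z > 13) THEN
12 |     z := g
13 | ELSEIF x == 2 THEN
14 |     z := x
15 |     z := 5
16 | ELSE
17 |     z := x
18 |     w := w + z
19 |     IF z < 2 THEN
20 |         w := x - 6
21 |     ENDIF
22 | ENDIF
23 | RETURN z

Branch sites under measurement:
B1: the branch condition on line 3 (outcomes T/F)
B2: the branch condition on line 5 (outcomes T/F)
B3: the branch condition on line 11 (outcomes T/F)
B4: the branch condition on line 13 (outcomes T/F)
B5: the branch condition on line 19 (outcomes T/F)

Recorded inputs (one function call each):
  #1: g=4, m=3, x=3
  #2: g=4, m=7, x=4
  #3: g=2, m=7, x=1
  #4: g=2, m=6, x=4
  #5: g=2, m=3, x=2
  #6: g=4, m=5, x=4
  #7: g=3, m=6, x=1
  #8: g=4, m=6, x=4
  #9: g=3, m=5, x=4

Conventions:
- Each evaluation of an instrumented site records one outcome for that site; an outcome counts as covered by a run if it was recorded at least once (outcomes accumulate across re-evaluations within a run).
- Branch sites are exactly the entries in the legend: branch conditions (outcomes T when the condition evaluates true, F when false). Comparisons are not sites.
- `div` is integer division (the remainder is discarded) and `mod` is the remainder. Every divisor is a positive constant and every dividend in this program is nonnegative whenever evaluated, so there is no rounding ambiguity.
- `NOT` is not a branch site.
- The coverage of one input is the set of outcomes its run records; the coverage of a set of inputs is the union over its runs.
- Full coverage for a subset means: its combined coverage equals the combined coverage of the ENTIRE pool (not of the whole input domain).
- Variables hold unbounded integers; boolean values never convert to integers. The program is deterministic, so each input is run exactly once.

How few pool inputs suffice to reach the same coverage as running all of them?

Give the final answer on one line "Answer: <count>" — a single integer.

#1 (g=4, m=3, x=3) -> B1->T, B3->T; covered: B1=T, B3=T
#2 (g=4, m=7, x=4) -> B1->T, B3->F, B4->F, B5->F; covered: B1=T, B3=F, B4=F, B5=F
#3 (g=2, m=7, x=1) -> B1->T, B3->F, B4->F, B5->T; covered: B1=T, B3=F, B4=F, B5=T
#4 (g=2, m=6, x=4) -> B1->T, B3->T; covered: B1=T, B3=T
#5 (g=2, m=3, x=2) -> B1->T, B3->T; covered: B1=T, B3=T
#6 (g=4, m=5, x=4) -> B1->T, B3->T; covered: B1=T, B3=T
#7 (g=3, m=6, x=1) -> B1->T, B3->T; covered: B1=T, B3=T
#8 (g=4, m=6, x=4) -> B1->T, B3->T; covered: B1=T, B3=T
#9 (g=3, m=5, x=4) -> B1->T, B3->T; covered: B1=T, B3=T
pool-wide coverage (6 outcomes): B1=T, B3=T, B3=F, B4=F, B5=T, B5=F
every size-1 subset falls short of the 6 outcomes (best: 4/6)
every size-2 subset falls short of the 6 outcomes (best: 5/6)
inputs {1, 2, 3} (size 3) cover everything; no size-3 subset with a lexicographically smaller index list covers all 6

Answer: 3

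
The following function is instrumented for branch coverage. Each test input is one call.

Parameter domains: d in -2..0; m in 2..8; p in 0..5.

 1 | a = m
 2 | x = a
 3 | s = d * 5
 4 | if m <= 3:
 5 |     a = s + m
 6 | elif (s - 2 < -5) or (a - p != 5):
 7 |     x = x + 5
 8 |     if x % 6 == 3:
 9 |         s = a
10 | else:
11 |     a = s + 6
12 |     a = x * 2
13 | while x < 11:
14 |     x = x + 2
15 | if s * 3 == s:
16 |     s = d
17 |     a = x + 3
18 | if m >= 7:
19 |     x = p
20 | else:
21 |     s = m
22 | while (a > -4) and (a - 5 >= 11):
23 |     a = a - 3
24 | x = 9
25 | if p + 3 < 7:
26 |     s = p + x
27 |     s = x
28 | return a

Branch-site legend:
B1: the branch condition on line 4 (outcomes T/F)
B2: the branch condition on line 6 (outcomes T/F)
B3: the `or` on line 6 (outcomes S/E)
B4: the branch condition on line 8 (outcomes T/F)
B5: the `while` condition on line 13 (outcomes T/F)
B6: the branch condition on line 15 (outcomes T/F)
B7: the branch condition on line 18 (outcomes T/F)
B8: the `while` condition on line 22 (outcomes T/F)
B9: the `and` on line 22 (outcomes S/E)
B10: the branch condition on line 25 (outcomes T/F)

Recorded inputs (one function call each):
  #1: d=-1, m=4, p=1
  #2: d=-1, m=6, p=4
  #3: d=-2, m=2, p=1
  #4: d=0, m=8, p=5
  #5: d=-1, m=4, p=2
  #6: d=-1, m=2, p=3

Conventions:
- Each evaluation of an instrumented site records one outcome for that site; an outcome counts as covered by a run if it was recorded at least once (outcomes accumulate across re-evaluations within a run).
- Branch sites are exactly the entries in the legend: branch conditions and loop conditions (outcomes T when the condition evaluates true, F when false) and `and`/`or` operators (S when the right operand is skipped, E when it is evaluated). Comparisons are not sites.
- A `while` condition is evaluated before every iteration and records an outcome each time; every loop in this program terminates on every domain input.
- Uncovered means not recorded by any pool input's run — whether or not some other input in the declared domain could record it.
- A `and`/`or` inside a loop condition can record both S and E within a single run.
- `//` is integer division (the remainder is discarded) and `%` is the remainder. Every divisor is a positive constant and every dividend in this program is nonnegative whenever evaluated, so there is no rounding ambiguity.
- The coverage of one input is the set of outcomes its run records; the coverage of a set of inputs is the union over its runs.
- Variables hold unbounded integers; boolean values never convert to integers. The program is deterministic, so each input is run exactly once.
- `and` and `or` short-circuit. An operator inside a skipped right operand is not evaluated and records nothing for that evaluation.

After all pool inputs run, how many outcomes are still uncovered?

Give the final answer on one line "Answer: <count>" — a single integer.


run #1 (d=-1, m=4, p=1) records B1=F, B2=T, B3=S, B4=T, B5=T, B5=F, B6=F, B7=F, B8=F, B9=E, B10=T
run #2 (d=-1, m=6, p=4) records B1=F, B2=T, B3=S, B4=F, B5=F, B6=F, B7=F, B8=F, B9=E, B10=F
run #3 (d=-2, m=2, p=1) records B1=T, B5=T, B5=F, B6=F, B7=F, B8=F, B9=S, B10=T
run #4 (d=0, m=8, p=5) records B1=F, B2=T, B3=E, B4=F, B5=F, B6=T, B7=T, B8=T, B8=F, B9=E, B10=F
run #5 (d=-1, m=4, p=2) records B1=F, B2=T, B3=S, B4=T, B5=T, B5=F, B6=F, B7=F, B8=F, B9=E, B10=T
run #6 (d=-1, m=2, p=3) records B1=T, B5=T, B5=F, B6=F, B7=F, B8=F, B9=E, B10=T
union over the pool: B1=T, B1=F, B2=T, B3=S, B3=E, B4=T, B4=F, B5=T, B5=F, B6=T, B6=F, B7=T, B7=F, B8=T, B8=F, B9=S, B9=E, B10=T, B10=F
uncovered (1 of 20): B2=F
Answer: 1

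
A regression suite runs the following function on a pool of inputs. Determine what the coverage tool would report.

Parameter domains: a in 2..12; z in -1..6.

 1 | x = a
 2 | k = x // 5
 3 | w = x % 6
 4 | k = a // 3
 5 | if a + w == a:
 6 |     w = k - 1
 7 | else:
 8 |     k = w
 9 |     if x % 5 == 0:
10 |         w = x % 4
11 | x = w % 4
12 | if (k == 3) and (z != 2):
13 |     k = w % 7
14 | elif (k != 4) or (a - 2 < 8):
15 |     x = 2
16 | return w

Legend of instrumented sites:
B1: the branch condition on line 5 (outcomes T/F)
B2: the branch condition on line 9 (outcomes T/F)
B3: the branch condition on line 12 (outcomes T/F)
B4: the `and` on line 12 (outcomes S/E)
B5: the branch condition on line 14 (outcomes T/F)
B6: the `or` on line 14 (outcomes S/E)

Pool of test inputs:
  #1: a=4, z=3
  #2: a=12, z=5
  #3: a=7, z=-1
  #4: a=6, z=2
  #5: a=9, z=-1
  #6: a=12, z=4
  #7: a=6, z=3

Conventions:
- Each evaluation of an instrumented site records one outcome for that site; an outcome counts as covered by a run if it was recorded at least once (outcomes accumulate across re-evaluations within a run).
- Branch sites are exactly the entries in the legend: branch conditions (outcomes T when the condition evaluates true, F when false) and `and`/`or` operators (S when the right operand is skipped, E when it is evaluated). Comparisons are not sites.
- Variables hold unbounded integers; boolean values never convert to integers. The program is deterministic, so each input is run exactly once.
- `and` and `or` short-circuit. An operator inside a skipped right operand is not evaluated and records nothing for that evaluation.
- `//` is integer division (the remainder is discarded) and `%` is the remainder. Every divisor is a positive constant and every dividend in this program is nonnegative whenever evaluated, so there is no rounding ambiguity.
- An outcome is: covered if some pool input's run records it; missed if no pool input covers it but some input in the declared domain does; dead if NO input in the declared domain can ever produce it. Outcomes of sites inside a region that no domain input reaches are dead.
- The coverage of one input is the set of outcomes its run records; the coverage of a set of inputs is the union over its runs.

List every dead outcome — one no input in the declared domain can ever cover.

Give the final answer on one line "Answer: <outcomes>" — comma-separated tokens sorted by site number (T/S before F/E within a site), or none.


exhaustive pass over the 88-input domain:
  reachable outcomes have witnesses, e.g. B1=T (e.g. a=6, z=-1), B1=F (e.g. a=2, z=-1), B2=T (e.g. a=5, z=-1), B2=F (e.g. a=2, z=-1)
Answer: none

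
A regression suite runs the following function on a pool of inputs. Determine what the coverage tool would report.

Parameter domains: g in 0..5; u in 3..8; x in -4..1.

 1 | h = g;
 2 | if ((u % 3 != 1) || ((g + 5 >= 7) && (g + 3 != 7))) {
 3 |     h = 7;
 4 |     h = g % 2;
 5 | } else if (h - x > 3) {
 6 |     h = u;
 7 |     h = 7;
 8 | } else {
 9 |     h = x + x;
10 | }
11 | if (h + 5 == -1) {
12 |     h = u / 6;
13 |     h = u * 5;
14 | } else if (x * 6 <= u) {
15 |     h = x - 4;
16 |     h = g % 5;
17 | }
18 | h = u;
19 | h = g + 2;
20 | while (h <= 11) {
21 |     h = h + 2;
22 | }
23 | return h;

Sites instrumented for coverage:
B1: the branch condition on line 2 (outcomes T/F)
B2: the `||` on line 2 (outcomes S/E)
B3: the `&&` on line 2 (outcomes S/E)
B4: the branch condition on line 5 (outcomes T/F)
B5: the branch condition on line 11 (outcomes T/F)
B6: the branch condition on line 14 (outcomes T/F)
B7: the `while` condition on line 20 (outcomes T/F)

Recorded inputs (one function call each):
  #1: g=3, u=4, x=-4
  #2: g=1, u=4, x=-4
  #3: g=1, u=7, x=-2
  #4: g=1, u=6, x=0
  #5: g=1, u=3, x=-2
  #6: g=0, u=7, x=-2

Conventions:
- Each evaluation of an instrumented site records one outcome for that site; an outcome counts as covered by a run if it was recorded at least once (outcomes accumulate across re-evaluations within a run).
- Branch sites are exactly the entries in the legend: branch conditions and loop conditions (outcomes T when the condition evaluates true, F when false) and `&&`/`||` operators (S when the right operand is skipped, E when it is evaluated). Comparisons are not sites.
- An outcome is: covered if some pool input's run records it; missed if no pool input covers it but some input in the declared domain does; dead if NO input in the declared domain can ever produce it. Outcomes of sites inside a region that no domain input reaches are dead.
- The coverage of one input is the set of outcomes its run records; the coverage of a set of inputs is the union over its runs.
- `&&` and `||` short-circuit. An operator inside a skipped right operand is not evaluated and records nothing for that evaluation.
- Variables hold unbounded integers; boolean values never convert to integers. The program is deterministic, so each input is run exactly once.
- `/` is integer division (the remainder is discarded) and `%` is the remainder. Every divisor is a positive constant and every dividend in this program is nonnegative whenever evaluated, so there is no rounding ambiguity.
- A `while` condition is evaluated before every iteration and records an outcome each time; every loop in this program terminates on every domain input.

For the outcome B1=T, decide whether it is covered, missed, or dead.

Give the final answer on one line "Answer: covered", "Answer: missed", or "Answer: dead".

B1=T is recorded by pool input(s) 1, 4, 5 -> covered

Answer: covered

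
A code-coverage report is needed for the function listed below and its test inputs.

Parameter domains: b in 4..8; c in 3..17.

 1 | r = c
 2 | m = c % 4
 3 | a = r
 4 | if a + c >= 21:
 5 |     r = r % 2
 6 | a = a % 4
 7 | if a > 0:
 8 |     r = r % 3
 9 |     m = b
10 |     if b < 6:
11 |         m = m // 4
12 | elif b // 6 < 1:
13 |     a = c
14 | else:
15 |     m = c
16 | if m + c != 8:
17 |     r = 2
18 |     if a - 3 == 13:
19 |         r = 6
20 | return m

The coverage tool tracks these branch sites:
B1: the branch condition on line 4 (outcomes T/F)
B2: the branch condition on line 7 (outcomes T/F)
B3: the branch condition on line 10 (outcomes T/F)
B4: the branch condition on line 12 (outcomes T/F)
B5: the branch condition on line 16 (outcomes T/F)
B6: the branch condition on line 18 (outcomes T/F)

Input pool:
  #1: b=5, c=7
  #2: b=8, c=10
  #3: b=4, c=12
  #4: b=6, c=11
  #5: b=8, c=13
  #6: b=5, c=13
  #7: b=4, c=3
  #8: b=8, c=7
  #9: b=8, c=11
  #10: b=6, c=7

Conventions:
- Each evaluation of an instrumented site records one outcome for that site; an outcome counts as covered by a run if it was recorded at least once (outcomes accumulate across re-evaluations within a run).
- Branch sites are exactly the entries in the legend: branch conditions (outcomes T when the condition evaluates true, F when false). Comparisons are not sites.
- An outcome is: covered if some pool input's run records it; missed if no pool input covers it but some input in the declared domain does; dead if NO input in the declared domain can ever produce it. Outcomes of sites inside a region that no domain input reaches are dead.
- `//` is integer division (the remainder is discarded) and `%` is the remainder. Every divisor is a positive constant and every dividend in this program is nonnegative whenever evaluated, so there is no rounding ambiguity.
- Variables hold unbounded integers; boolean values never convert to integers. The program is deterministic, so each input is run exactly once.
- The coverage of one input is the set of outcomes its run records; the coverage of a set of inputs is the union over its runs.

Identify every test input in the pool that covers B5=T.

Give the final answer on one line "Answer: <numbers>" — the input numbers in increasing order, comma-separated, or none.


input #1 (b=5, c=7): misses B5=T
input #2 (b=8, c=10): covers B5=T
input #3 (b=4, c=12): covers B5=T
input #4 (b=6, c=11): covers B5=T
input #5 (b=8, c=13): covers B5=T
input #6 (b=5, c=13): covers B5=T
input #7 (b=4, c=3): covers B5=T
input #8 (b=8, c=7): covers B5=T
input #9 (b=8, c=11): covers B5=T
input #10 (b=6, c=7): covers B5=T
Answer: 2, 3, 4, 5, 6, 7, 8, 9, 10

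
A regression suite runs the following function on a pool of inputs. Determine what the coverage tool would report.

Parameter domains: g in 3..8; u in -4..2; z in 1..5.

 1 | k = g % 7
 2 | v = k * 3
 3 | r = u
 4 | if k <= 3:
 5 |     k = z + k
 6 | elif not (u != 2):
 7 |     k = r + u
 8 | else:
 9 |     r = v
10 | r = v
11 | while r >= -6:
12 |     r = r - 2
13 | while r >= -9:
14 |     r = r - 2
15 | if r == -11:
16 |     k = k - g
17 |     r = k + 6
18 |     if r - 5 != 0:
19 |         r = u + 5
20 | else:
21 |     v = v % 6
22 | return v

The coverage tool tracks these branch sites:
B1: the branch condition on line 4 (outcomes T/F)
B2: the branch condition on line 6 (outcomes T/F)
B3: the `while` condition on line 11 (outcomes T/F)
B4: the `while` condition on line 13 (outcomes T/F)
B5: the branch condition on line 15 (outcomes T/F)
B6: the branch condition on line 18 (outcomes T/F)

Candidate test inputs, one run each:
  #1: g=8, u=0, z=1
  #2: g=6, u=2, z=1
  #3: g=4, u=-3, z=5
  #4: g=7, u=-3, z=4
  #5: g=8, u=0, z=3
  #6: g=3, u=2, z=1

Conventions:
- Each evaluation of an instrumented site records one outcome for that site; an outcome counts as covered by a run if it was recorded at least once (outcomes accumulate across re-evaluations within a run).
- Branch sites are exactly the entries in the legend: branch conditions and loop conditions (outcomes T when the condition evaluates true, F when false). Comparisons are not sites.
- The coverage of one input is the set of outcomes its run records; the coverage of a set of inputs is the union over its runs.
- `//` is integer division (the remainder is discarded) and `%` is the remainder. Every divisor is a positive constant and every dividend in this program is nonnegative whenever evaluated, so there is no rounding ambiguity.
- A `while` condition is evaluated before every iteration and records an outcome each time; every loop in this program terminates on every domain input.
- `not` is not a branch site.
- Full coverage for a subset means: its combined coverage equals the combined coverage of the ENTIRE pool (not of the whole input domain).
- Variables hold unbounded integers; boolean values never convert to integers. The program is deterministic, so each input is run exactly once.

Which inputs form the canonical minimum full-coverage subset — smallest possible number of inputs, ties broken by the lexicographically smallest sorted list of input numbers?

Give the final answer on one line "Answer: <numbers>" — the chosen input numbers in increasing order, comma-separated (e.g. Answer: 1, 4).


#1 (g=8, u=0, z=1) -> B1->T, B3->T, B3->T, B3->T, B3->T, B3->T, B3->F, B4->T, B4->T, B4->F, B5->T, B6->T; covered: B1=T, B3=T, B3=F, B4=T, B4=F, B5=T, B6=T
#2 (g=6, u=2, z=1) -> B1->F, B2->T, B3->T, B3->T, B3->T, B3->T, B3->T, B3->T, B3->T, B3->T, B3->T, B3->T, B3->T, B3->T, ...; covered: B1=F, B2=T, B3=T, B3=F, B4=T, B4=F, B5=F
#3 (g=4, u=-3, z=5) -> B1->F, B2->F, B3->T, B3->T, B3->T, B3->T, B3->T, B3->T, B3->T, B3->T, B3->T, B3->T, B3->F, B4->T, ...; covered: B1=F, B2=F, B3=T, B3=F, B4=T, B4=F, B5=F
#4 (g=7, u=-3, z=4) -> B1->T, B3->T, B3->T, B3->T, B3->T, B3->F, B4->T, B4->F, B5->F; covered: B1=T, B3=T, B3=F, B4=T, B4=F, B5=F
#5 (g=8, u=0, z=3) -> B1->T, B3->T, B3->T, B3->T, B3->T, B3->T, B3->F, B4->T, B4->T, B4->F, B5->T, B6->T; covered: B1=T, B3=T, B3=F, B4=T, B4=F, B5=T, B6=T
#6 (g=3, u=2, z=1) -> B1->T, B3->T, B3->T, B3->T, B3->T, B3->T, B3->T, B3->T, B3->T, B3->F, B4->T, B4->T, B4->F, B5->T, ...; covered: B1=T, B3=T, B3=F, B4=T, B4=F, B5=T, B6=T
union over all inputs: B1=T, B1=F, B2=T, B2=F, B3=T, B3=F, B4=T, B4=F, B5=T, B5=F, B6=T (11 outcomes)
checked all size-1 subsets: none covers 11 outcomes (max 7/11)
checked all size-2 subsets: none covers 11 outcomes (max 10/11)
inputs {1, 2, 3} (size 3) cover everything; no size-3 subset with a lexicographically smaller index list covers all 11
Answer: 1, 2, 3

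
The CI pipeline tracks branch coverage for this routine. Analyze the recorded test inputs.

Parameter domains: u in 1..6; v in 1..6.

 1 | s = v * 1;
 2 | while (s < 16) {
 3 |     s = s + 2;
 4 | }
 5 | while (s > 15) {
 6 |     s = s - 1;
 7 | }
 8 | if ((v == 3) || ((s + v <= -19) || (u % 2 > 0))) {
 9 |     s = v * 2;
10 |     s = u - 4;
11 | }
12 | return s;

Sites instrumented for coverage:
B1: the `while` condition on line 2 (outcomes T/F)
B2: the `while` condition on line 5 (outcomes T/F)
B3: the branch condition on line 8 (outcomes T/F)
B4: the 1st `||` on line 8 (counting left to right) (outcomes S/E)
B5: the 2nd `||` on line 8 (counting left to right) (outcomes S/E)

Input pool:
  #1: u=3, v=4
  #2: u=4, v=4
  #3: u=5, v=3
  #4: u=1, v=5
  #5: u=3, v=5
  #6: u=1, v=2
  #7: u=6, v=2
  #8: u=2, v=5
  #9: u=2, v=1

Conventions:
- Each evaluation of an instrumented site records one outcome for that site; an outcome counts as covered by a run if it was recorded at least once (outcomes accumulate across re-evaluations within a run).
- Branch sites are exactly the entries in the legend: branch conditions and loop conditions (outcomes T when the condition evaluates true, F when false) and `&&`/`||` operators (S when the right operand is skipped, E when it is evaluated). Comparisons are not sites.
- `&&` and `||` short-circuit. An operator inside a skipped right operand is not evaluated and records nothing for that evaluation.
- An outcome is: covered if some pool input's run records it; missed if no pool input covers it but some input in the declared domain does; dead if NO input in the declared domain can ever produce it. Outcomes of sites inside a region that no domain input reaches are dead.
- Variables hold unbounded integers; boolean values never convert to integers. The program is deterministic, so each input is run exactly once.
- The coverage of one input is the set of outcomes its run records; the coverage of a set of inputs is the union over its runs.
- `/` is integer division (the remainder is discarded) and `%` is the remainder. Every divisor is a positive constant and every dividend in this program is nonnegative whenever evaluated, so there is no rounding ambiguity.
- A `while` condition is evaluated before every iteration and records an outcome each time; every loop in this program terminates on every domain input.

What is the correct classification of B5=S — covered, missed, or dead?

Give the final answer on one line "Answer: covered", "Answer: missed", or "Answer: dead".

no pool input records B5=S
checking all 36 inputs in the declared domain: B5=S is never recorded -> dead

Answer: dead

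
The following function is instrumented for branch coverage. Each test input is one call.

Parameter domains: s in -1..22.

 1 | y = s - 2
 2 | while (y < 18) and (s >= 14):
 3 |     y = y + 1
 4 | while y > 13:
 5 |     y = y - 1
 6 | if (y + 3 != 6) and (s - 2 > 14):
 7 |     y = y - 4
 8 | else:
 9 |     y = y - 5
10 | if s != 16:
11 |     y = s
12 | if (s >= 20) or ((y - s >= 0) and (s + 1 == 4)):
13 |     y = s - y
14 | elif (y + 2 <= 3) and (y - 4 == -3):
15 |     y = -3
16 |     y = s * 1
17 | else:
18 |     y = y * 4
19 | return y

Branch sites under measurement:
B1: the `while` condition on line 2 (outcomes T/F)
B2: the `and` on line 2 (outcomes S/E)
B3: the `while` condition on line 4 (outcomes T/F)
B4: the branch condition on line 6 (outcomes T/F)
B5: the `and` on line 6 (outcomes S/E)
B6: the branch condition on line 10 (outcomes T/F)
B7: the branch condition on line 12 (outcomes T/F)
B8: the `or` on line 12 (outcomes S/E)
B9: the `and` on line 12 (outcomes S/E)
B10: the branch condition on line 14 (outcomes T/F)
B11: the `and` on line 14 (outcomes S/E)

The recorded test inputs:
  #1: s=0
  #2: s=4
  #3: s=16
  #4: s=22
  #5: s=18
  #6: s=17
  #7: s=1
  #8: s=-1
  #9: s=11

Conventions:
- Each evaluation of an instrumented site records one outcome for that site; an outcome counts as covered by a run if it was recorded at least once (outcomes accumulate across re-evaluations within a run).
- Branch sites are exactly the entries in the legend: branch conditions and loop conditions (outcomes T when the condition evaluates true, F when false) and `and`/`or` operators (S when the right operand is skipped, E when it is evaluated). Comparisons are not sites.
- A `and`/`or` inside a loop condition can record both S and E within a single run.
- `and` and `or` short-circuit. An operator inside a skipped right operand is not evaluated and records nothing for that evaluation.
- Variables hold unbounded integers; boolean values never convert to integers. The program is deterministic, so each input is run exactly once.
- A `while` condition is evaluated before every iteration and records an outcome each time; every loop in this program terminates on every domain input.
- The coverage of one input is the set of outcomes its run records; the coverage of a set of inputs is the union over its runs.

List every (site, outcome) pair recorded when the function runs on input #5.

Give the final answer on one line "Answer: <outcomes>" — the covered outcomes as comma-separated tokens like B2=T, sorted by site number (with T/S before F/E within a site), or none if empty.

Running input #5 (s=18), event by event:
  B2->E, B1->T, B2->E, B1->T, B2->S, B1->F, B3->T, B3->T, B3->T, B3->T
  B3->T, B3->F, B5->E, B4->T, B6->T, B8->E, B9->E, B7->F, B11->S, B10->F
deduplicating events, the covered set is: B1=T, B1=F, B2=S, B2=E, B3=T, B3=F, B4=T, B5=E, B6=T, B7=F, B8=E, B9=E, B10=F, B11=S

Answer: B1=T, B1=F, B2=S, B2=E, B3=T, B3=F, B4=T, B5=E, B6=T, B7=F, B8=E, B9=E, B10=F, B11=S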